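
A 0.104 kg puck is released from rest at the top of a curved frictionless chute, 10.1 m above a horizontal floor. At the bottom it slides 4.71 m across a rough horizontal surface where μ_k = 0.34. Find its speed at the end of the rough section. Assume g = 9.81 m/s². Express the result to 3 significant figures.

Applying the work–energy principle:
mgh = ½mv² + μ_k m g d
W_f = μ_k mg d = (0.34)(0.104)(9.81)(4.71) = 1.634 J
½mv² = mgh − W_f = 10.304 − 1.634 = 8.6706 J
v = √(2 × 8.6706/0.104) = 12.91 m/s

v = 12.9 m/s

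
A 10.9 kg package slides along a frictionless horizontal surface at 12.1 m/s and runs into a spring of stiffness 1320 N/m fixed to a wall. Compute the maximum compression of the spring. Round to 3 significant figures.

x = 1.10 m

All KE is stored as spring PE at maximum compression: ½mv² = ½kx²
x = v√(m/k) = 12.1 × √(10.9/1320) = 1.100 m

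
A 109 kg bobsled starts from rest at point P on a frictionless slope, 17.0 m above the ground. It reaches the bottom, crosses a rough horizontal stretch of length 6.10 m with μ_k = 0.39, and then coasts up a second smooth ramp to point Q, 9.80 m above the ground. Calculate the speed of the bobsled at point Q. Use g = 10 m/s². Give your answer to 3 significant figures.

v = 9.82 m/s

Energy at P: mgh₁ = (109)(10)(17.0) = 18530 J
Friction loss: W_f = μ_k mg d = 2593 J
At Q: ½mv² + mgh₂ = mgh₁ − W_f
½mv² = 18530 − 2593 − 10682 = 5254.9 J
v = √(2 × 5254.9/109) = 9.819 m/s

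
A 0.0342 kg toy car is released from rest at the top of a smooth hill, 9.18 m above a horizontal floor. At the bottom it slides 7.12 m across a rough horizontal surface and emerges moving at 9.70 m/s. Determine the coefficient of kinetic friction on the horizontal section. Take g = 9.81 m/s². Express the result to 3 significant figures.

μ_k = 0.616

Energy bookkeeping (friction removes W_f = μ_k N d):
mgh = ½mv² + μ_k m g d
mgh = 3.0799 J; ½mv² = 1.6089 J
W_f = 3.0799 − 1.6089 = 1.471 J
μ_k = W_f/(mg·d) = 1.471/(0.3355 × 7.12) = 0.6158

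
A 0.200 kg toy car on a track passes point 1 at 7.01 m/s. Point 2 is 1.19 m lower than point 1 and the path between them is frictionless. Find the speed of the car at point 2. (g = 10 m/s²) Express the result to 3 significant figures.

Energy conservation between the two points: ½mv₀² + mgh = ½mv²
v² = v₀² + 2gh = (7.01)² + 2(10)(1.19) = 72.940
v = √72.940 = 8.540 m/s

v = 8.54 m/s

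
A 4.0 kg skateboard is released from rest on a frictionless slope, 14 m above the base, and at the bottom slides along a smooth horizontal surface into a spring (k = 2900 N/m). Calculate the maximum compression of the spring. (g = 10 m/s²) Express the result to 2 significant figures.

At max compression the skateboard is momentarily at rest: mgh = ½kx²
x = √(2mgh/k) = √(2 × 4.0 × 10 × 14 / 2900) = 0.6215 m

x = 0.62 m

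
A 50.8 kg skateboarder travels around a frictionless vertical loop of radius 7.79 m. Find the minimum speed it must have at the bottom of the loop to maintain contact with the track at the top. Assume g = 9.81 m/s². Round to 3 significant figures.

At the top: mg = mv_top²/r ⇒ v_top² = gr = 76.42 m²/s²
Energy from bottom to top (height 2r): ½mv_bot² = ½mv_top² + mg(2r)
v_bot² = gr + 4gr = 5gr = 382.1
v_bot = √(5gr) = 19.55 m/s

v = 19.5 m/s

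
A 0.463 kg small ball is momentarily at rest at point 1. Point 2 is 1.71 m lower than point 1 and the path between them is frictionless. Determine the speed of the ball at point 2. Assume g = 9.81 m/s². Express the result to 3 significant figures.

v = 5.79 m/s

Equating total energy at the two states: mgh = ½mv²
The mass cancels from both sides.
v = √(2gh) = √(2 × 9.81 × 1.71) = √33.550 = 5.792 m/s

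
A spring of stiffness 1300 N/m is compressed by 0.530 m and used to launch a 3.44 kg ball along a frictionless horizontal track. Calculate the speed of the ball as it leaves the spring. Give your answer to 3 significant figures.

v = 10.3 m/s

Conservation of energy: ½kx² = ½mv²
v = x√(k/m) = 0.530 × √(1300/3.44) = 10.30 m/s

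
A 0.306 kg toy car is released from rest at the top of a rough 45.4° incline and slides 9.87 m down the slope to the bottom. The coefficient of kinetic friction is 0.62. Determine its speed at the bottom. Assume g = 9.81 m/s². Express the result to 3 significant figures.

Taking the bottom as reference, mgh = ½mv² + μ_k N L with h = L sinθ, N = mg cosθ:
mgh = mgL sinθ = (0.306)(9.81)(9.87)sin45.4° = 21.096 J
W_f = μ_k mg cosθ · L = (0.62)(0.306)(9.81)cos45.4°·9.87 = 12.90 J
½mv² = 21.096 − 12.90 = 8.1979 J
v = √(2 × 8.1979/0.306) = 7.320 m/s

v = 7.32 m/s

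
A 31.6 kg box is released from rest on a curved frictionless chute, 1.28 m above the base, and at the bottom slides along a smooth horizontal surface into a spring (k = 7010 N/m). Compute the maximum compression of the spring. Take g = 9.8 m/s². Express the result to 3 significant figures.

At max compression the box is momentarily at rest: mgh = ½kx²
x = √(2mgh/k) = √(2 × 31.6 × 9.8 × 1.28 / 7010) = 0.3363 m

x = 0.336 m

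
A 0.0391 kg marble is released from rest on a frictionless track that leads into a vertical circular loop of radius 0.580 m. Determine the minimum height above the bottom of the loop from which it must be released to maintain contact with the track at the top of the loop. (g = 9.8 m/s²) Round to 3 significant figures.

h = 1.45 m

At the top, for minimum speed gravity alone supplies the centripetal force: mg = mv_top²/r ⇒ v_top² = gr = 5.684 m²/s²
Energy conservation from release height h to the top (height 2r): mgh = ½mv_top² + mg(2r)
h = v_top²/(2g) + 2r = r/2 + 2r = 5r/2 = 1.450 m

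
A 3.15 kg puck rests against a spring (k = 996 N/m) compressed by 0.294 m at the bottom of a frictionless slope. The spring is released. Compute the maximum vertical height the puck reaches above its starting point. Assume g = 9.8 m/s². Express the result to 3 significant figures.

h = 1.39 m

Energy conservation from release to the highest point: ½kx² = mgh
h = kx²/(2mg) = (996)(0.294)²/(2 × 3.15 × 9.8) = 1.394 m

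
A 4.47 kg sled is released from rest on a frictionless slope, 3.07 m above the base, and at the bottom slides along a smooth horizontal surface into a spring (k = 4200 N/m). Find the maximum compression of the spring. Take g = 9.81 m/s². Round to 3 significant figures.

x = 0.253 m

At max compression the sled is momentarily at rest: mgh = ½kx²
x = √(2mgh/k) = √(2 × 4.47 × 9.81 × 3.07 / 4200) = 0.2532 m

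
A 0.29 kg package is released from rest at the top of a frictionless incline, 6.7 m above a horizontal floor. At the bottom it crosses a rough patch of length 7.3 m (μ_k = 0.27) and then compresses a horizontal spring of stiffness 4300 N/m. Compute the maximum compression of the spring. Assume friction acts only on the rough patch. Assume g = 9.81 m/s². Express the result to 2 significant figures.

x = 0.079 m

Initial energy: E₁ = mgh = (0.29)(9.81)(6.7) = 19.061 J
Friction removes W_f = μ_k mg d = (0.27)(0.29)(9.81)(7.3) = 5.607 J
Energy reaching the spring: E = 19.061 − 5.607 = 13.454 J
At max compression ½kx² = E ⇒ x = √(2E/k) = √(2 × 13.454/4300) = 0.07910 m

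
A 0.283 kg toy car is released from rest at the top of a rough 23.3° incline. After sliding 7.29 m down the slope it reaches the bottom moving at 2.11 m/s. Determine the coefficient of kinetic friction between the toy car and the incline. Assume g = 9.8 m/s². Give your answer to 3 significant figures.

The energy dissipated by friction is the PE lost minus the KE gained:
mgL sinθ = 7.9972 J; ½mv² = 0.62997 J
W_f = 7.9972 − 0.62997 = 7.367 J
μ_k = W_f/(mg cosθ · L) = 7.367/(2.547 × 7.29) = 0.3967

μ_k = 0.397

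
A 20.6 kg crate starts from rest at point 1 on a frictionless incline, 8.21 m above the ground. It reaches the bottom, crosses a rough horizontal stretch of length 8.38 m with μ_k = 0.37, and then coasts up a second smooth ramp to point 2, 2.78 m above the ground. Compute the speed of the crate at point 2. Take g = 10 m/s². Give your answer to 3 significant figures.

v = 6.83 m/s

Energy at 1: mgh₁ = (20.6)(10)(8.21) = 1691.3 J
Friction loss: W_f = μ_k mg d = 638.7 J
At 2: ½mv² + mgh₂ = mgh₁ − W_f
½mv² = 1691.3 − 638.7 − 572.68 = 479.86 J
v = √(2 × 479.86/20.6) = 6.826 m/s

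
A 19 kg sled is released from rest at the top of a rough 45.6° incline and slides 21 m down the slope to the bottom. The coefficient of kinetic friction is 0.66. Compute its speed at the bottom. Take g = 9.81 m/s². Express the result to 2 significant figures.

Work–energy: mg(L sinθ) − μ_k(mg cosθ)L = ½mv²
mgh = mgL sinθ = (19)(9.81)(21)sin45.6° = 2796.6 J
W_f = μ_k mg cosθ · L = (0.66)(19)(9.81)cos45.6°·21 = 1807 J
½mv² = 2796.6 − 1807 = 989.10 J
v = √(2 × 989.10/19) = 10.20 m/s

v = 10 m/s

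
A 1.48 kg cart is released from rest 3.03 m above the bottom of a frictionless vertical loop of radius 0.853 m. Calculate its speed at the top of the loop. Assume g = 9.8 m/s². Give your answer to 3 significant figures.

Energy conservation: mgh = ½mv_top² + mg(2r)
v_top² = 2g(h − 2r) = 2(9.8)(3.03 − 1.706) = 25.95
v_top = 5.094 m/s

v = 5.09 m/s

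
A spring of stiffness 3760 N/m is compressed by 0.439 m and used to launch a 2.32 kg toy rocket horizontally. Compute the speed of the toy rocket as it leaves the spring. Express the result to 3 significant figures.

Conservation of energy: ½kx² = ½mv²
v = x√(k/m) = 0.439 × √(3760/2.32) = 17.67 m/s

v = 17.7 m/s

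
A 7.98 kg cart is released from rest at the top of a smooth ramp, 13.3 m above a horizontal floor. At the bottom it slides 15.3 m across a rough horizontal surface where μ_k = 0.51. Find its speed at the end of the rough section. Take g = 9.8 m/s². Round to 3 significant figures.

v = 10.4 m/s

Energy at the top = energy at the end + work done against friction:
mgh = ½mv² + μ_k m g d
W_f = μ_k mg d = (0.51)(7.98)(9.8)(15.3) = 610.2 J
½mv² = mgh − W_f = 1040.1 − 610.2 = 429.89 J
v = √(2 × 429.89/7.98) = 10.38 m/s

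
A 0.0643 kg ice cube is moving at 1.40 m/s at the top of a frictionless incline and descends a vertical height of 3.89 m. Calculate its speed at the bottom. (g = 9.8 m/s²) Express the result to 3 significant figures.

By conservation of mechanical energy, ½mv₀² + mgh = ½mv²
v² = v₀² + 2gh = (1.40)² + 2(9.8)(3.89) = 78.204
v = √78.204 = 8.843 m/s

v = 8.84 m/s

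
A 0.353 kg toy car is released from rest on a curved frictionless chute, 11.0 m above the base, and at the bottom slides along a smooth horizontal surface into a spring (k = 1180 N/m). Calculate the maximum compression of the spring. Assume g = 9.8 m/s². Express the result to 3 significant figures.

At max compression the car is momentarily at rest: mgh = ½kx²
x = √(2mgh/k) = √(2 × 0.353 × 9.8 × 11.0 / 1180) = 0.2540 m

x = 0.254 m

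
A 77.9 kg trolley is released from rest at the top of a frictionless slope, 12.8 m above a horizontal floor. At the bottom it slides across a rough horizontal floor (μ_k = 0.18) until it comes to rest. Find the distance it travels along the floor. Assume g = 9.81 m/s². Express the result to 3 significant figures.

Energy bookkeeping (friction removes W_f = μ_k N d):
At rest all PE has been dissipated by friction: mgh = μ_k m g d
d = h/μ_k = 12.8/0.18 = 71.11 m

d = 71.1 m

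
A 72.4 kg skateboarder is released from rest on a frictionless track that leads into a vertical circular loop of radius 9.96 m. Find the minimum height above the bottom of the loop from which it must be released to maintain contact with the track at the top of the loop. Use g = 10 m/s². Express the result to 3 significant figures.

At the top, for minimum speed gravity alone supplies the centripetal force: mg = mv_top²/r ⇒ v_top² = gr = 99.60 m²/s²
Energy conservation from release height h to the top (height 2r): mgh = ½mv_top² + mg(2r)
h = v_top²/(2g) + 2r = r/2 + 2r = 5r/2 = 24.90 m

h = 24.9 m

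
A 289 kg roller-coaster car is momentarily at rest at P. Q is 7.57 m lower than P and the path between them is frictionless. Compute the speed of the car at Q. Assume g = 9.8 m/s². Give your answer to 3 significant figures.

Energy conservation between the two points: mgh = ½mv²
v = √(2gh) = √(2 × 9.8 × 7.57) = √148.37 = 12.18 m/s

v = 12.2 m/s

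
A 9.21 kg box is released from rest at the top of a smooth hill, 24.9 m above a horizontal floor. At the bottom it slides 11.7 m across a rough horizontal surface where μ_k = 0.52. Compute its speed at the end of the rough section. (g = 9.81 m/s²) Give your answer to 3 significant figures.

Applying the work–energy principle:
mgh = ½mv² + μ_k m g d
W_f = μ_k mg d = (0.52)(9.21)(9.81)(11.7) = 549.7 J
½mv² = mgh − W_f = 2249.7 − 549.7 = 1700.0 J
v = √(2 × 1700.0/9.21) = 19.21 m/s

v = 19.2 m/s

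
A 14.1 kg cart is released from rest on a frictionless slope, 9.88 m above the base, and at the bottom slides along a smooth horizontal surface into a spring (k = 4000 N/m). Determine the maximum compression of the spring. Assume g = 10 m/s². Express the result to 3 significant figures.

x = 0.835 m

At max compression the cart is momentarily at rest: mgh = ½kx²
x = √(2mgh/k) = √(2 × 14.1 × 10 × 9.88 / 4000) = 0.8346 m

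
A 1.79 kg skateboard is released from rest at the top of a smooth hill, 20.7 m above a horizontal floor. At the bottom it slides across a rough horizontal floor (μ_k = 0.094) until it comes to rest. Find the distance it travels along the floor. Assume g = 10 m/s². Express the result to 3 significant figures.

d = 220 m

Applying the work–energy principle:
At rest all PE has been dissipated by friction: mgh = μ_k m g d
d = h/μ_k = 20.7/0.094 = 220.2 m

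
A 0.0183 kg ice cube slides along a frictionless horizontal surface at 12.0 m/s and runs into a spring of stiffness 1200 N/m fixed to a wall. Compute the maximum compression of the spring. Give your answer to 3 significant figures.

Conservation of energy between contact and max compression: ½mv² = ½kx²
x = v√(m/k) = 12.0 × √(0.0183/1200) = 0.04686 m

x = 0.0469 m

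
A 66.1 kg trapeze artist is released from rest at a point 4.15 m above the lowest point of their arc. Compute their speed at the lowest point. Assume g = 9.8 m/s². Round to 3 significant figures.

Mechanical energy is conserved (no friction): mgh = ½mv²
v = √(2gh) = √(2 × 9.8 × 4.15) = √81.340 = 9.019 m/s

v = 9.02 m/s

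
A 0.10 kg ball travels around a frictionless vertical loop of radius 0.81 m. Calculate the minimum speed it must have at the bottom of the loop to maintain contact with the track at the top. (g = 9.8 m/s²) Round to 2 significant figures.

v = 6.3 m/s

At the top: mg = mv_top²/r ⇒ v_top² = gr = 7.938 m²/s²
Energy from bottom to top (height 2r): ½mv_bot² = ½mv_top² + mg(2r)
v_bot² = gr + 4gr = 5gr = 39.69
v_bot = √(5gr) = 6.300 m/s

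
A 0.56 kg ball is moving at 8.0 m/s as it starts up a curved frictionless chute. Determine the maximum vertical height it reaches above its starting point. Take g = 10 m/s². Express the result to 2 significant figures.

h = 3.2 m

By energy conservation, ½mv² = mgh
h = v²/(2g) = 8.0²/(2 × 10) = 3.200 m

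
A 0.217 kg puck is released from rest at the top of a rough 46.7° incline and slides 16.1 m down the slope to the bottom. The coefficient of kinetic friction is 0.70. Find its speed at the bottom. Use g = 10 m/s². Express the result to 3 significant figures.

v = 8.93 m/s

Taking the bottom as reference, mgh = ½mv² + μ_k N L with h = L sinθ, N = mg cosθ:
mgh = mgL sinθ = (0.217)(10)(16.1)sin46.7° = 25.426 J
W_f = μ_k mg cosθ · L = (0.70)(0.217)(10)cos46.7°·16.1 = 16.77 J
½mv² = 25.426 − 16.77 = 8.6539 J
v = √(2 × 8.6539/0.217) = 8.931 m/s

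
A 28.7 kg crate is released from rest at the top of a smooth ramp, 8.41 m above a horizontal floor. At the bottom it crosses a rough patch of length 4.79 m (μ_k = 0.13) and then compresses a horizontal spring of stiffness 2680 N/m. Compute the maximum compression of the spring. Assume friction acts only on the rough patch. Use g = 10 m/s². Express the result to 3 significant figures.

x = 1.29 m

Initial energy: E₁ = mgh = (28.7)(10)(8.41) = 2413.7 J
Friction removes W_f = μ_k mg d = (0.13)(28.7)(10)(4.79) = 178.7 J
Energy reaching the spring: E = 2413.7 − 178.7 = 2235.0 J
At max compression ½kx² = E ⇒ x = √(2E/k) = √(2 × 2235.0/2680) = 1.291 m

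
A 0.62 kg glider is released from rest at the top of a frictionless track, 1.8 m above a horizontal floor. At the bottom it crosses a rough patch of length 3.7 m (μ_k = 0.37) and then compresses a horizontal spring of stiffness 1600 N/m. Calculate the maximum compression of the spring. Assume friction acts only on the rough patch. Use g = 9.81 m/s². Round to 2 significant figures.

x = 0.057 m

Initial energy: E₁ = mgh = (0.62)(9.81)(1.8) = 10.948 J
Friction removes W_f = μ_k mg d = (0.37)(0.62)(9.81)(3.7) = 8.327 J
Energy reaching the spring: E = 10.948 − 8.327 = 2.6214 J
At max compression ½kx² = E ⇒ x = √(2E/k) = √(2 × 2.6214/1600) = 0.05724 m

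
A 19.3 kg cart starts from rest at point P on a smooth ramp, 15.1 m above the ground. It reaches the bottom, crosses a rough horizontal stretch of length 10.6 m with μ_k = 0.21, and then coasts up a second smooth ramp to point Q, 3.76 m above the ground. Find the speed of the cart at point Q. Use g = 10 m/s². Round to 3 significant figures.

v = 13.5 m/s

Energy at P: mgh₁ = (19.3)(10)(15.1) = 2914.3 J
Friction loss: W_f = μ_k mg d = 429.6 J
At Q: ½mv² + mgh₂ = mgh₁ − W_f
½mv² = 2914.3 − 429.6 − 725.68 = 1759.0 J
v = √(2 × 1759.0/19.3) = 13.50 m/s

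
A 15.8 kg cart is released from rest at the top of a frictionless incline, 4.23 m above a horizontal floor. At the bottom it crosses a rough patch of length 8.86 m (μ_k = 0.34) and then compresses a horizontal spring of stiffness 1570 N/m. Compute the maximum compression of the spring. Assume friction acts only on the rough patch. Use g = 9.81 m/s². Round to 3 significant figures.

x = 0.490 m

Initial energy: E₁ = mgh = (15.8)(9.81)(4.23) = 655.64 J
Friction removes W_f = μ_k mg d = (0.34)(15.8)(9.81)(8.86) = 466.9 J
Energy reaching the spring: E = 655.64 − 466.9 = 188.73 J
At max compression ½kx² = E ⇒ x = √(2E/k) = √(2 × 188.73/1570) = 0.4903 m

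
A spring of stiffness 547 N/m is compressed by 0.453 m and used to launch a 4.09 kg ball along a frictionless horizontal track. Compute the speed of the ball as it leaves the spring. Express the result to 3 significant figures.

v = 5.24 m/s

Spring PE converts entirely to kinetic energy: ½kx² = ½mv²
v = x√(k/m) = 0.453 × √(547/4.09) = 5.239 m/s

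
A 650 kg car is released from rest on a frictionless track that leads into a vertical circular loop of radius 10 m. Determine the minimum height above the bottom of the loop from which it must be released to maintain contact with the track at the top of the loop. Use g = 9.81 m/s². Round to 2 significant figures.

h = 25 m

At the top, for minimum speed gravity alone supplies the centripetal force: mg = mv_top²/r ⇒ v_top² = gr = 98.10 m²/s²
Energy conservation from release height h to the top (height 2r): mgh = ½mv_top² + mg(2r)
h = v_top²/(2g) + 2r = r/2 + 2r = 5r/2 = 25.00 m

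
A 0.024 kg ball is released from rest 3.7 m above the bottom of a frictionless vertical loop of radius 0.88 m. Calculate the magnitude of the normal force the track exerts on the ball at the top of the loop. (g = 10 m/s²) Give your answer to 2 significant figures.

N = 0.82 N

Energy from release to top (height 2r): mgh = ½mv_top² + mg(2r)
v_top² = 2g(h − 2r) = 2(10)(3.7 − 1.760) = 38.800 m²/s²
At the top, both N and weight point toward the centre: N + mg = mv_top²/r
N = m(v_top²/r − g) = 0.024(38.800/0.88 − 10) = 0.8182 N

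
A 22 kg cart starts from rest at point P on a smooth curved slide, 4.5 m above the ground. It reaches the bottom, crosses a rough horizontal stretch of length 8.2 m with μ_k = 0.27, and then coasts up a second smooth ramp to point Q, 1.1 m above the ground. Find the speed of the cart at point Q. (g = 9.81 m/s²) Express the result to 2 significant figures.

Energy at P: mgh₁ = (22)(9.81)(4.5) = 971.19 J
Friction loss: W_f = μ_k mg d = 477.8 J
At Q: ½mv² + mgh₂ = mgh₁ − W_f
½mv² = 971.19 − 477.8 − 237.40 = 255.96 J
v = √(2 × 255.96/22) = 4.824 m/s

v = 4.8 m/s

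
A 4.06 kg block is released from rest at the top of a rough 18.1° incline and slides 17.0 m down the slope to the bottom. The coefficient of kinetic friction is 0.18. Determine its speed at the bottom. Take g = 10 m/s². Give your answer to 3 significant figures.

v = 6.89 m/s

Energy: mgh = ½mv² + W_f, with h = L sinθ and W_f = μ_k (mg cosθ) L
mgh = mgL sinθ = (4.06)(10)(17.0)sin18.1° = 214.43 J
W_f = μ_k mg cosθ · L = (0.18)(4.06)(10)cos18.1°·17.0 = 118.1 J
½mv² = 214.43 − 118.1 = 96.341 J
v = √(2 × 96.341/4.06) = 6.889 m/s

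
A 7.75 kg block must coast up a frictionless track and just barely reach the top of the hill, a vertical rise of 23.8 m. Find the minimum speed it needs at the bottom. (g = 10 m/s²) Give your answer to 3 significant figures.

v = 21.8 m/s

At the top it is momentarily at rest, so all KE converts to PE: ½mv² = mgh
v = √(2gh) = √(2 × 10 × 23.8) = 21.82 m/s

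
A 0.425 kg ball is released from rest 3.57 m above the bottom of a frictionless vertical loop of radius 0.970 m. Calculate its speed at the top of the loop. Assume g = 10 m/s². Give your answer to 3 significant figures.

Energy conservation: mgh = ½mv_top² + mg(2r)
v_top² = 2g(h − 2r) = 2(10)(3.57 − 1.940) = 32.60
v_top = 5.710 m/s

v = 5.71 m/s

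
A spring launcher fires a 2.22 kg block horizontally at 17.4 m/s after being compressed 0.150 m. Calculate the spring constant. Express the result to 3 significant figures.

k = 29900 N/m

Spring PE at full compression equals KE at release: ½kx² = ½mv²
k = mv²/x² = (2.22)(17.4)²/(0.150)² = 29872 N/m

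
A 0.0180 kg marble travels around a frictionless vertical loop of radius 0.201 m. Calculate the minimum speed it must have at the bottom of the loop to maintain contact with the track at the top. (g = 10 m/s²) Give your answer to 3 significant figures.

At the top: mg = mv_top²/r ⇒ v_top² = gr = 2.010 m²/s²
Energy from bottom to top (height 2r): ½mv_bot² = ½mv_top² + mg(2r)
v_bot² = gr + 4gr = 5gr = 10.05
v_bot = √(5gr) = 3.170 m/s

v = 3.17 m/s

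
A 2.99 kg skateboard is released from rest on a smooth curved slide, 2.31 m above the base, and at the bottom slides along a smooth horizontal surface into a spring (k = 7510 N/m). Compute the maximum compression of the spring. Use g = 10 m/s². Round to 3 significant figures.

Energy conservation (no friction) from release to max compression: mgh = ½kx²
x = √(2mgh/k) = √(2 × 2.99 × 10 × 2.31 / 7510) = 0.1356 m

x = 0.136 m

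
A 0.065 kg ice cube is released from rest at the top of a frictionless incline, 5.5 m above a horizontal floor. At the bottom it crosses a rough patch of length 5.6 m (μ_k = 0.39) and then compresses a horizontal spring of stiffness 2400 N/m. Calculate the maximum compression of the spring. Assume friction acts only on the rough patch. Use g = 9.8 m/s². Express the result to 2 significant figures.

x = 0.042 m

Initial energy: E₁ = mgh = (0.065)(9.8)(5.5) = 3.5035 J
Friction removes W_f = μ_k mg d = (0.39)(0.065)(9.8)(5.6) = 1.391 J
Energy reaching the spring: E = 3.5035 − 1.391 = 2.1123 J
At max compression ½kx² = E ⇒ x = √(2E/k) = √(2 × 2.1123/2400) = 0.04196 m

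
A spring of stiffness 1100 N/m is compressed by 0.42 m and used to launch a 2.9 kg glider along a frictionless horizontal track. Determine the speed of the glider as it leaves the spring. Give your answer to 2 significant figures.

v = 8.2 m/s

Spring PE converts entirely to kinetic energy: ½kx² = ½mv²
v = x√(k/m) = 0.42 × √(1100/2.9) = 8.180 m/s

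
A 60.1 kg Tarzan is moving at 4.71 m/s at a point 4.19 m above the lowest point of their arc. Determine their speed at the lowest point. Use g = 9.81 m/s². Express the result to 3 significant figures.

v = 10.2 m/s

By conservation of mechanical energy, ½mv₀² + mgh = ½mv²
v² = v₀² + 2gh = (4.71)² + 2(9.81)(4.19) = 104.39
v = √104.39 = 10.22 m/s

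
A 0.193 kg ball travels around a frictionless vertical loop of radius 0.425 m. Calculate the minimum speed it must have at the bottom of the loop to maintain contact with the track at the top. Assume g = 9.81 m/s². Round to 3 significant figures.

v = 4.57 m/s

At the top: mg = mv_top²/r ⇒ v_top² = gr = 4.169 m²/s²
Energy from bottom to top (height 2r): ½mv_bot² = ½mv_top² + mg(2r)
v_bot² = gr + 4gr = 5gr = 20.85
v_bot = √(5gr) = 4.566 m/s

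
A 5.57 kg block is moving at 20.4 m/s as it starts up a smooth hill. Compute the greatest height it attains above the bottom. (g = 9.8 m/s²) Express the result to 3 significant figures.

By energy conservation, ½mv² = mgh
h = v²/(2g) = 20.4²/(2 × 9.8) = 21.23 m

h = 21.2 m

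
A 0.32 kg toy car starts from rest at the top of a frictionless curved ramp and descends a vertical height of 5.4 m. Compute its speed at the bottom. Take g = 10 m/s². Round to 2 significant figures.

v = 10 m/s

Mechanical energy is conserved (no friction): mgh = ½mv²
v = √(2gh) = √(2 × 10 × 5.4) = √108.00 = 10.39 m/s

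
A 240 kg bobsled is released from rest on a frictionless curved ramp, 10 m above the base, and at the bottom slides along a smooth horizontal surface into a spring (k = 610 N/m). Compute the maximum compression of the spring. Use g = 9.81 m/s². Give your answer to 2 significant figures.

x = 8.8 m

At max compression the bobsled is momentarily at rest: mgh = ½kx²
x = √(2mgh/k) = √(2 × 240 × 9.81 × 10 / 610) = 8.786 m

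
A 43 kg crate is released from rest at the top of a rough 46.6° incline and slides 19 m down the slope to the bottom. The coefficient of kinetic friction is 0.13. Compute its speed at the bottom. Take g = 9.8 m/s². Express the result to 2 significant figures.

v = 15 m/s

Work–energy: mg(L sinθ) − μ_k(mg cosθ)L = ½mv²
mgh = mgL sinθ = (43)(9.8)(19)sin46.6° = 5817.4 J
W_f = μ_k mg cosθ · L = (0.13)(43)(9.8)cos46.6°·19 = 715.2 J
½mv² = 5817.4 − 715.2 = 5102.2 J
v = √(2 × 5102.2/43) = 15.40 m/s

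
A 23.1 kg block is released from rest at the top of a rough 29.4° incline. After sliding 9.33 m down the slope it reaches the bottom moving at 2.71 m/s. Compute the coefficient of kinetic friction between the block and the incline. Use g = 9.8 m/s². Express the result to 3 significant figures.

μ_k = 0.517

The energy dissipated by friction is the PE lost minus the KE gained:
mgL sinθ = 1036.9 J; ½mv² = 84.824 J
W_f = 1036.9 − 84.824 = 952.0 J
μ_k = W_f/(mg cosθ · L) = 952.0/(197.2 × 9.33) = 0.5174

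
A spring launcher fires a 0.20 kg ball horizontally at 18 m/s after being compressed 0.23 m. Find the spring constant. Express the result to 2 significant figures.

k = 1200 N/m

Spring PE at full compression equals KE at release: ½kx² = ½mv²
k = mv²/x² = (0.20)(18)²/(0.23)² = 1225 N/m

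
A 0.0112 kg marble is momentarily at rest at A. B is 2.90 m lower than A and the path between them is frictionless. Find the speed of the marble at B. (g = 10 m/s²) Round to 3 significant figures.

Mechanical energy is conserved (no friction): mgh = ½mv²
v = √(2gh) = √(2 × 10 × 2.90) = √58.000 = 7.616 m/s

v = 7.62 m/s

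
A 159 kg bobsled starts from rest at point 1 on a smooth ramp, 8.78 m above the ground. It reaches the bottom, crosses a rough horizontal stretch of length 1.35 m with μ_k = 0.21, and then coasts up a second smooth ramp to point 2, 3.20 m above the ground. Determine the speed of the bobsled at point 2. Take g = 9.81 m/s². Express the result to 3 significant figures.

Energy at 1: mgh₁ = (159)(9.81)(8.78) = 13695 J
Friction loss: W_f = μ_k mg d = 442.2 J
At 2: ½mv² + mgh₂ = mgh₁ − W_f
½mv² = 13695 − 442.2 − 4991.3 = 8261.4 J
v = √(2 × 8261.4/159) = 10.19 m/s

v = 10.2 m/s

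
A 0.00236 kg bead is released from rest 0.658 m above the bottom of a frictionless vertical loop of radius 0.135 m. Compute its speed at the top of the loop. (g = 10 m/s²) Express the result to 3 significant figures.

Energy conservation: mgh = ½mv_top² + mg(2r)
v_top² = 2g(h − 2r) = 2(10)(0.658 − 0.2700) = 7.760
v_top = 2.786 m/s

v = 2.79 m/s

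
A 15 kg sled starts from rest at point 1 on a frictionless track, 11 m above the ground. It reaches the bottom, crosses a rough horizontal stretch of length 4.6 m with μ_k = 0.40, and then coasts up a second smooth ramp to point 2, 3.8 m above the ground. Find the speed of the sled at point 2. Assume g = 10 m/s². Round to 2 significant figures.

v = 10 m/s

Energy at 1: mgh₁ = (15)(10)(11) = 1650.0 J
Friction loss: W_f = μ_k mg d = 276.0 J
At 2: ½mv² + mgh₂ = mgh₁ − W_f
½mv² = 1650.0 − 276.0 − 570.00 = 804.00 J
v = √(2 × 804.00/15) = 10.35 m/s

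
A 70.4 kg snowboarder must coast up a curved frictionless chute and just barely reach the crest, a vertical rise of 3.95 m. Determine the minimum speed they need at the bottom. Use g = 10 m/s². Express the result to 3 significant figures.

At the top they are momentarily at rest, so all KE converts to PE: ½mv² = mgh
v = √(2gh) = √(2 × 10 × 3.95) = 8.888 m/s

v = 8.89 m/s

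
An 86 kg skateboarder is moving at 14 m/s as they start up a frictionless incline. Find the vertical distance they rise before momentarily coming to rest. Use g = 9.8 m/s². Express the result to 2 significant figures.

h = 10 m

By energy conservation, ½mv² = mgh
h = v²/(2g) = 14²/(2 × 9.8) = 10.00 m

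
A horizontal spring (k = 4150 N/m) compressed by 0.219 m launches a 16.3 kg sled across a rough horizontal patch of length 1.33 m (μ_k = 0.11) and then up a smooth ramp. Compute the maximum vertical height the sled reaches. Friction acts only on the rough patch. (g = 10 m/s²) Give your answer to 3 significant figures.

h = 0.464 m

Spring energy: E₀ = ½kx² = ½(4150)(0.219)² = 99.519 J
Friction: W_f = μ_k mg d = (0.11)(16.3)(10)(1.33) = 23.85 J
Energy at base of ramp: E = 99.519 − 23.85 = 75.672 J
At max height all remaining energy is PE: mgh = E ⇒ h = E/(mg) = 75.672/(16.3 × 10) = 0.4642 m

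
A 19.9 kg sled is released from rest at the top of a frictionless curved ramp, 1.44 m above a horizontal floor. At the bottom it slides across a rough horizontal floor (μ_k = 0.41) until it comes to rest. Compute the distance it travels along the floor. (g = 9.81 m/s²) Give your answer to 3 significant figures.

d = 3.51 m

Energy at the top = energy at the end + work done against friction:
At rest all PE has been dissipated by friction: mgh = μ_k m g d
d = h/μ_k = 1.44/0.41 = 3.512 m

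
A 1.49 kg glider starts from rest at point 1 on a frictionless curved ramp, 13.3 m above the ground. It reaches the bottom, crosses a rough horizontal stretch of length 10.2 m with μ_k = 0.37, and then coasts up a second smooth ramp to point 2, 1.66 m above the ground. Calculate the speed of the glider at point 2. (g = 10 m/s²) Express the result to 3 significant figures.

v = 12.5 m/s

Energy at 1: mgh₁ = (1.49)(10)(13.3) = 198.17 J
Friction loss: W_f = μ_k mg d = 56.23 J
At 2: ½mv² + mgh₂ = mgh₁ − W_f
½mv² = 198.17 − 56.23 − 24.734 = 117.20 J
v = √(2 × 117.20/1.49) = 12.54 m/s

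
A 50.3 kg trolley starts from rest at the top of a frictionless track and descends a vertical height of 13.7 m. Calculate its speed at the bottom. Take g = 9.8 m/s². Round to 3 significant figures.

Equating total energy at the two states: mgh = ½mv²
The mass cancels from both sides.
v = √(2gh) = √(2 × 9.8 × 13.7) = √268.52 = 16.39 m/s

v = 16.4 m/s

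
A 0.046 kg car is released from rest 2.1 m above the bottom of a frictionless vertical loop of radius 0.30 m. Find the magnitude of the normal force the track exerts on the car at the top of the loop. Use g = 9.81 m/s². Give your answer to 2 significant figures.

N = 4.1 N

Energy from release to top (height 2r): mgh = ½mv_top² + mg(2r)
v_top² = 2g(h − 2r) = 2(9.81)(2.1 − 0.6000) = 29.430 m²/s²
At the top, both N and weight point toward the centre: N + mg = mv_top²/r
N = m(v_top²/r − g) = 0.046(29.430/0.30 − 9.81) = 4.061 N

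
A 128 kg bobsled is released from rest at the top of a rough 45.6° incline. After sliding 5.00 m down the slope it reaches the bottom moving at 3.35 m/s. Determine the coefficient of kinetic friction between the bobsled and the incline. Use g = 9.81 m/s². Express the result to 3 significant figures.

μ_k = 0.858

The energy dissipated by friction is the PE lost minus the KE gained:
mgL sinθ = 4485.7 J; ½mv² = 718.24 J
W_f = 4485.7 − 718.24 = 3768 J
μ_k = W_f/(mg cosθ · L) = 3768/(878.6 × 5.00) = 0.8577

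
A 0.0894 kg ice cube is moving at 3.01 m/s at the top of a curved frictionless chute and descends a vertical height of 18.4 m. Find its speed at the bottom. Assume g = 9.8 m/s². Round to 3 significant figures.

Equating total energy at the two states: ½mv₀² + mgh = ½mv²
v² = v₀² + 2gh = (3.01)² + 2(9.8)(18.4) = 369.70
v = √369.70 = 19.23 m/s

v = 19.2 m/s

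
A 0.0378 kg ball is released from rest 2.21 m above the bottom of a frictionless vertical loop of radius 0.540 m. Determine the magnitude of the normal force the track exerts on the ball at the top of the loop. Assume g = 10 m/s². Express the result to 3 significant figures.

Energy from release to top (height 2r): mgh = ½mv_top² + mg(2r)
v_top² = 2g(h − 2r) = 2(10)(2.21 − 1.080) = 22.600 m²/s²
At the top, both N and weight point toward the centre: N + mg = mv_top²/r
N = m(v_top²/r − g) = 0.0378(22.600/0.540 − 10) = 1.204 N

N = 1.20 N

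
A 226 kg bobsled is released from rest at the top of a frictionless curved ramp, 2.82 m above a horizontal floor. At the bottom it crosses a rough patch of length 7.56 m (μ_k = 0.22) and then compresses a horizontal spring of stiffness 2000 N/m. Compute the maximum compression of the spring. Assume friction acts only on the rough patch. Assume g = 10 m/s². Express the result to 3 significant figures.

Initial energy: E₁ = mgh = (226)(10)(2.82) = 6373.2 J
Friction removes W_f = μ_k mg d = (0.22)(226)(10)(7.56) = 3759 J
Energy reaching the spring: E = 6373.2 − 3759 = 2614.4 J
At max compression ½kx² = E ⇒ x = √(2E/k) = √(2 × 2614.4/2000) = 1.617 m

x = 1.62 m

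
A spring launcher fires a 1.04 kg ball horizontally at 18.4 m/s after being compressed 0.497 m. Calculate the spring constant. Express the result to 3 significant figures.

k = 1430 N/m

Energy stored in the spring equals the launch KE: ½kx² = ½mv²
k = mv²/x² = (1.04)(18.4)²/(0.497)² = 1425 N/m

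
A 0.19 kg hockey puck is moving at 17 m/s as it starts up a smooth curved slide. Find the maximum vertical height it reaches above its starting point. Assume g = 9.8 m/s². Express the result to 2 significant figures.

By energy conservation, ½mv² = mgh
h = v²/(2g) = 17²/(2 × 9.8) = 14.74 m

h = 15 m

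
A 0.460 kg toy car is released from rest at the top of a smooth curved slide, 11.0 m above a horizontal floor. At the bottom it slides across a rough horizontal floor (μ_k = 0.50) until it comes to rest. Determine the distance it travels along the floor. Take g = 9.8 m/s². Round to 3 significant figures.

Energy at the top = energy at the end + work done against friction:
At rest all PE has been dissipated by friction: mgh = μ_k m g d
d = h/μ_k = 11.0/0.50 = 22.00 m

d = 22.0 m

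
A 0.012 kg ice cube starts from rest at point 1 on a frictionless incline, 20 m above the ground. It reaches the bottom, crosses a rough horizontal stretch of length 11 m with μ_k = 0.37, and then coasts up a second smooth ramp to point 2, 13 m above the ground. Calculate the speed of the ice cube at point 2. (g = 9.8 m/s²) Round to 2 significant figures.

v = 7.6 m/s

Energy at 1: mgh₁ = (0.012)(9.8)(20) = 2.3520 J
Friction loss: W_f = μ_k mg d = 0.4786 J
At 2: ½mv² + mgh₂ = mgh₁ − W_f
½mv² = 2.3520 − 0.4786 − 1.5288 = 0.34457 J
v = √(2 × 0.34457/0.012) = 7.578 m/s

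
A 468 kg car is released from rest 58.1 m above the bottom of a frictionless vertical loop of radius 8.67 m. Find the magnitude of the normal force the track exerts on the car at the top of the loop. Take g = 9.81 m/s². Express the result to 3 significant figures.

N = 38600 N

Energy from release to top (height 2r): mgh = ½mv_top² + mg(2r)
v_top² = 2g(h − 2r) = 2(9.81)(58.1 − 17.34) = 799.71 m²/s²
At the top, both N and weight point toward the centre: N + mg = mv_top²/r
N = m(v_top²/r − g) = 468(799.71/8.67 − 9.81) = 38577 N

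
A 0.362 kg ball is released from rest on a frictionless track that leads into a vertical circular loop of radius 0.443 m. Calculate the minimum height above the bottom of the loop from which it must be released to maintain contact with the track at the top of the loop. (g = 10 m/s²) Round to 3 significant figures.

h = 1.11 m

At the top, for minimum speed gravity alone supplies the centripetal force: mg = mv_top²/r ⇒ v_top² = gr = 4.430 m²/s²
Energy conservation from release height h to the top (height 2r): mgh = ½mv_top² + mg(2r)
h = v_top²/(2g) + 2r = r/2 + 2r = 5r/2 = 1.107 m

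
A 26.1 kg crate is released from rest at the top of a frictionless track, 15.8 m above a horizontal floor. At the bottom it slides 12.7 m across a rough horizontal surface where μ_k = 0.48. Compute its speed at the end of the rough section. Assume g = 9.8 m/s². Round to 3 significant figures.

Energy bookkeeping (friction removes W_f = μ_k N d):
mgh = ½mv² + μ_k m g d
W_f = μ_k mg d = (0.48)(26.1)(9.8)(12.7) = 1559 J
½mv² = mgh − W_f = 4041.3 − 1559 = 2482.1 J
v = √(2 × 2482.1/26.1) = 13.79 m/s

v = 13.8 m/s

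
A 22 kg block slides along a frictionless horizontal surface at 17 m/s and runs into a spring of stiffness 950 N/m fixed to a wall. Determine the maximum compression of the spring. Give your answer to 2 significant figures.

Conservation of energy between contact and max compression: ½mv² = ½kx²
x = v√(m/k) = 17 × √(22/950) = 2.587 m

x = 2.6 m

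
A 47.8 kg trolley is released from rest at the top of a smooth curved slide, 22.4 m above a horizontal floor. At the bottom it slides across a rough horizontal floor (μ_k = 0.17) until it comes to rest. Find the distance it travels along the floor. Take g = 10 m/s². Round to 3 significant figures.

Applying the work–energy principle:
At rest all PE has been dissipated by friction: mgh = μ_k m g d
d = h/μ_k = 22.4/0.17 = 131.8 m

d = 132 m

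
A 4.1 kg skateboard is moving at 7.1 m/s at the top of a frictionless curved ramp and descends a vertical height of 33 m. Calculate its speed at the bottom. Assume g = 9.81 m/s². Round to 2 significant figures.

v = 26 m/s

Energy conservation between the two points: ½mv₀² + mgh = ½mv²
v² = v₀² + 2gh = (7.1)² + 2(9.81)(33) = 697.87
v = √697.87 = 26.42 m/s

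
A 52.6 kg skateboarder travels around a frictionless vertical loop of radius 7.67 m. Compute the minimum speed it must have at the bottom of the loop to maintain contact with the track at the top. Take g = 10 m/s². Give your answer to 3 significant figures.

At the top: mg = mv_top²/r ⇒ v_top² = gr = 76.70 m²/s²
Energy from bottom to top (height 2r): ½mv_bot² = ½mv_top² + mg(2r)
v_bot² = gr + 4gr = 5gr = 383.5
v_bot = √(5gr) = 19.58 m/s

v = 19.6 m/s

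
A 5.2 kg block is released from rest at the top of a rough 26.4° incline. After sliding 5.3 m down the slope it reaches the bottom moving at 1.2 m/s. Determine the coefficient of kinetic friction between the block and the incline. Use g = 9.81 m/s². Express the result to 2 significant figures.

Energy balance down the incline: mg L sinθ − ½mv² = μ_k (mg cosθ) L
mgL sinθ = 120.21 J; ½mv² = 3.7440 J
W_f = 120.21 − 3.7440 = 116.5 J
μ_k = W_f/(mg cosθ · L) = 116.5/(45.69 × 5.3) = 0.4809

μ_k = 0.48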